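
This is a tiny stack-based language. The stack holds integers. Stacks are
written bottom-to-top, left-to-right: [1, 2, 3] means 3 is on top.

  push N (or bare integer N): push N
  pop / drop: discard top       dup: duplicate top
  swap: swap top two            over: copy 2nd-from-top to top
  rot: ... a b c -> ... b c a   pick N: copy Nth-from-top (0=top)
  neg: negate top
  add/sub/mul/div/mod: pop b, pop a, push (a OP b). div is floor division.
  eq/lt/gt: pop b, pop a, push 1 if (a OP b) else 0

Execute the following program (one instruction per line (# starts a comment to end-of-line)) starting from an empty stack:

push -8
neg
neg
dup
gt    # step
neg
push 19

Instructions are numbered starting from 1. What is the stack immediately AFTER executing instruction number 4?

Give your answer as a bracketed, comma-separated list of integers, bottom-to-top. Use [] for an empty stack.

Step 1 ('push -8'): [-8]
Step 2 ('neg'): [8]
Step 3 ('neg'): [-8]
Step 4 ('dup'): [-8, -8]

Answer: [-8, -8]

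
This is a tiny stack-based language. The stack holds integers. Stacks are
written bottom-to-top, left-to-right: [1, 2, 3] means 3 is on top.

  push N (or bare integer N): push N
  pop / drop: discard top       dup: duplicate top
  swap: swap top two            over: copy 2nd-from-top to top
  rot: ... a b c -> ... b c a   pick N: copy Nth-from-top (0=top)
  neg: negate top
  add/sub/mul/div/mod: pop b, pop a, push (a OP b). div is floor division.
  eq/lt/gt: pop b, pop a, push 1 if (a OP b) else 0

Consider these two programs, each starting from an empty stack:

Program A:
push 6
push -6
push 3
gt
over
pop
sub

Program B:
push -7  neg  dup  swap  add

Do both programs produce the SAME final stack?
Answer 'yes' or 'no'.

Program A trace:
  After 'push 6': [6]
  After 'push -6': [6, -6]
  After 'push 3': [6, -6, 3]
  After 'gt': [6, 0]
  After 'over': [6, 0, 6]
  After 'pop': [6, 0]
  After 'sub': [6]
Program A final stack: [6]

Program B trace:
  After 'push -7': [-7]
  After 'neg': [7]
  After 'dup': [7, 7]
  After 'swap': [7, 7]
  After 'add': [14]
Program B final stack: [14]
Same: no

Answer: no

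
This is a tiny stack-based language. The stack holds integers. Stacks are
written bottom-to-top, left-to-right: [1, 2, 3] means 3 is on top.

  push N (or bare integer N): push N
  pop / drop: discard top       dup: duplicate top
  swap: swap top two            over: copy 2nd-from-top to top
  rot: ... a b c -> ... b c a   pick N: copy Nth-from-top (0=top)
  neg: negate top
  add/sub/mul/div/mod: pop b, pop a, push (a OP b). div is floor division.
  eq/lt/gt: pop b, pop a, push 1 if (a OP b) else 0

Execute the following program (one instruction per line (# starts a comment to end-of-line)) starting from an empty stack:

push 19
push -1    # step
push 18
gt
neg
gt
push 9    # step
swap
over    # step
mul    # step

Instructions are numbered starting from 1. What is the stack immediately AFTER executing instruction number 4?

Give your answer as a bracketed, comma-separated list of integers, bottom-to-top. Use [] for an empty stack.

Step 1 ('push 19'): [19]
Step 2 ('push -1'): [19, -1]
Step 3 ('push 18'): [19, -1, 18]
Step 4 ('gt'): [19, 0]

Answer: [19, 0]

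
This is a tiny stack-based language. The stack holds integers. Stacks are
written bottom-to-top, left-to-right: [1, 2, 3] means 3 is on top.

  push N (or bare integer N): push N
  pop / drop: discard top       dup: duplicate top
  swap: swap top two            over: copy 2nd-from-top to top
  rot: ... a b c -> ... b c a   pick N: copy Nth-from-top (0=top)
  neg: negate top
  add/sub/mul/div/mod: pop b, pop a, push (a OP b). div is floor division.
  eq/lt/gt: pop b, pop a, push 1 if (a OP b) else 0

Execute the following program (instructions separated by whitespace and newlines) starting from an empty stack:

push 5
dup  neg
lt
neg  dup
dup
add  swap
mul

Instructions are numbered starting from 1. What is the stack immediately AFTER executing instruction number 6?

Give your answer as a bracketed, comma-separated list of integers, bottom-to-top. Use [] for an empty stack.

Answer: [0, 0]

Derivation:
Step 1 ('push 5'): [5]
Step 2 ('dup'): [5, 5]
Step 3 ('neg'): [5, -5]
Step 4 ('lt'): [0]
Step 5 ('neg'): [0]
Step 6 ('dup'): [0, 0]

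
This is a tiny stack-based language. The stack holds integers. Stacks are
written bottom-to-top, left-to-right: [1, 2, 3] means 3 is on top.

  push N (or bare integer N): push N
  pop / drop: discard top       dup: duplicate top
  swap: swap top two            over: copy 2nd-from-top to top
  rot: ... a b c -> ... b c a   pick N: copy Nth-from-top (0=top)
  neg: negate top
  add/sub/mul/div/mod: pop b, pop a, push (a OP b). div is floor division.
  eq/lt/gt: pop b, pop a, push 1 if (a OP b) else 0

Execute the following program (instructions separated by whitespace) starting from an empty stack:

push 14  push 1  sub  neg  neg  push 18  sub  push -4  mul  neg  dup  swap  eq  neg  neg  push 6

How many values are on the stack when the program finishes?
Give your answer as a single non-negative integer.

Answer: 2

Derivation:
After 'push 14': stack = [14] (depth 1)
After 'push 1': stack = [14, 1] (depth 2)
After 'sub': stack = [13] (depth 1)
After 'neg': stack = [-13] (depth 1)
After 'neg': stack = [13] (depth 1)
After 'push 18': stack = [13, 18] (depth 2)
After 'sub': stack = [-5] (depth 1)
After 'push -4': stack = [-5, -4] (depth 2)
After 'mul': stack = [20] (depth 1)
After 'neg': stack = [-20] (depth 1)
After 'dup': stack = [-20, -20] (depth 2)
After 'swap': stack = [-20, -20] (depth 2)
After 'eq': stack = [1] (depth 1)
After 'neg': stack = [-1] (depth 1)
After 'neg': stack = [1] (depth 1)
After 'push 6': stack = [1, 6] (depth 2)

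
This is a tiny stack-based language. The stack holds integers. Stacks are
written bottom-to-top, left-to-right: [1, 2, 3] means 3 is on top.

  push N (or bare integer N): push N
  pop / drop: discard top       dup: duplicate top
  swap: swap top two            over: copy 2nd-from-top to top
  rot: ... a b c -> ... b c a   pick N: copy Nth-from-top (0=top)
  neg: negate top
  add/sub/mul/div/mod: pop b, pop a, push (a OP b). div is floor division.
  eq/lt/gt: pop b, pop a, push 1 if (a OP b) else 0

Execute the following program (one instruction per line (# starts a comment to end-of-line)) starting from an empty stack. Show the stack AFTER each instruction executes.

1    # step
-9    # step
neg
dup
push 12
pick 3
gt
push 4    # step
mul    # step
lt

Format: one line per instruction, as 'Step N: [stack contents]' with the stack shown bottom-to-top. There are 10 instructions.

Step 1: [1]
Step 2: [1, -9]
Step 3: [1, 9]
Step 4: [1, 9, 9]
Step 5: [1, 9, 9, 12]
Step 6: [1, 9, 9, 12, 1]
Step 7: [1, 9, 9, 1]
Step 8: [1, 9, 9, 1, 4]
Step 9: [1, 9, 9, 4]
Step 10: [1, 9, 0]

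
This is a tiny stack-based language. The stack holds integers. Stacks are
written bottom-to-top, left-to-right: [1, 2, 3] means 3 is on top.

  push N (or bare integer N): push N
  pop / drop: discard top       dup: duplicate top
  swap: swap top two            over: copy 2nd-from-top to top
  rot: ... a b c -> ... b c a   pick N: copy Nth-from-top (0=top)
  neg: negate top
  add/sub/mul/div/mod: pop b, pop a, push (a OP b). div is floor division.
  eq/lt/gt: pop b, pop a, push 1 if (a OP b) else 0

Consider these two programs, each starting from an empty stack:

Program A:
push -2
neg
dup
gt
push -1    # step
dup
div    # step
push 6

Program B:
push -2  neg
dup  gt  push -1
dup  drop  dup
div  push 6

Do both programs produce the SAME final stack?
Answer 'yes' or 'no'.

Answer: yes

Derivation:
Program A trace:
  After 'push -2': [-2]
  After 'neg': [2]
  After 'dup': [2, 2]
  After 'gt': [0]
  After 'push -1': [0, -1]
  After 'dup': [0, -1, -1]
  After 'div': [0, 1]
  After 'push 6': [0, 1, 6]
Program A final stack: [0, 1, 6]

Program B trace:
  After 'push -2': [-2]
  After 'neg': [2]
  After 'dup': [2, 2]
  After 'gt': [0]
  After 'push -1': [0, -1]
  After 'dup': [0, -1, -1]
  After 'drop': [0, -1]
  After 'dup': [0, -1, -1]
  After 'div': [0, 1]
  After 'push 6': [0, 1, 6]
Program B final stack: [0, 1, 6]
Same: yes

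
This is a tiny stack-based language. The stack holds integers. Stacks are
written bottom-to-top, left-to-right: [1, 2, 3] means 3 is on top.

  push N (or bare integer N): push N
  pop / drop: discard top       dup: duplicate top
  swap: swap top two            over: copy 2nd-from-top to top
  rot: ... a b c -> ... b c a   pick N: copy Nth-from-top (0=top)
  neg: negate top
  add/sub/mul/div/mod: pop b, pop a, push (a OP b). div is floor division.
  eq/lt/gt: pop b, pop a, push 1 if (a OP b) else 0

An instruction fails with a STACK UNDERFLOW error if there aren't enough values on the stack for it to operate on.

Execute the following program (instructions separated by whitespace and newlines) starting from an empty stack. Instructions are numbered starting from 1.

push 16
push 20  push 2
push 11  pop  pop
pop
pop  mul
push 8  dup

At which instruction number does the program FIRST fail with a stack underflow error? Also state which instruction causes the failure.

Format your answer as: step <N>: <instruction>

Step 1 ('push 16'): stack = [16], depth = 1
Step 2 ('push 20'): stack = [16, 20], depth = 2
Step 3 ('push 2'): stack = [16, 20, 2], depth = 3
Step 4 ('push 11'): stack = [16, 20, 2, 11], depth = 4
Step 5 ('pop'): stack = [16, 20, 2], depth = 3
Step 6 ('pop'): stack = [16, 20], depth = 2
Step 7 ('pop'): stack = [16], depth = 1
Step 8 ('pop'): stack = [], depth = 0
Step 9 ('mul'): needs 2 value(s) but depth is 0 — STACK UNDERFLOW

Answer: step 9: mul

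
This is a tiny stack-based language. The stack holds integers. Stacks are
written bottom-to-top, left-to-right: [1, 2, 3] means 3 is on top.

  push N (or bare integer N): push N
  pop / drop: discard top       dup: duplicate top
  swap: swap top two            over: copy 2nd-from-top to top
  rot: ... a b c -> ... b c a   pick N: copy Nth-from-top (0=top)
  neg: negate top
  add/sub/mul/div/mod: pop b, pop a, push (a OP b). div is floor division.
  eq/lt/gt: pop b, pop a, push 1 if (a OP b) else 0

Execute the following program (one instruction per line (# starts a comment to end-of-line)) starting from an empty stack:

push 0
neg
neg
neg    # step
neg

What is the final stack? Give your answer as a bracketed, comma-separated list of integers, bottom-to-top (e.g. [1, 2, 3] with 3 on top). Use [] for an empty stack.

Answer: [0]

Derivation:
After 'push 0': [0]
After 'neg': [0]
After 'neg': [0]
After 'neg': [0]
After 'neg': [0]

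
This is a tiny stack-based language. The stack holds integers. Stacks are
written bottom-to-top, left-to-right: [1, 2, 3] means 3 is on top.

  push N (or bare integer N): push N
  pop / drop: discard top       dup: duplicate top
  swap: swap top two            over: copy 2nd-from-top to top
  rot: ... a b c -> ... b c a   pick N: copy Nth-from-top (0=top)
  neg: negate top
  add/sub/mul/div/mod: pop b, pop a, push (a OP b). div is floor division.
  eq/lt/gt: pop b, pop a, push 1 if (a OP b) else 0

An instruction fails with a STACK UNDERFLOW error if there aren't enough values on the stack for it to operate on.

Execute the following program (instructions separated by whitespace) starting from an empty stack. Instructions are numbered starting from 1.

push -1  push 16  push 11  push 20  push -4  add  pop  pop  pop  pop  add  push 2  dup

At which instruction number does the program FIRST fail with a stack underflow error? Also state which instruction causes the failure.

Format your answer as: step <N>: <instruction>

Step 1 ('push -1'): stack = [-1], depth = 1
Step 2 ('push 16'): stack = [-1, 16], depth = 2
Step 3 ('push 11'): stack = [-1, 16, 11], depth = 3
Step 4 ('push 20'): stack = [-1, 16, 11, 20], depth = 4
Step 5 ('push -4'): stack = [-1, 16, 11, 20, -4], depth = 5
Step 6 ('add'): stack = [-1, 16, 11, 16], depth = 4
Step 7 ('pop'): stack = [-1, 16, 11], depth = 3
Step 8 ('pop'): stack = [-1, 16], depth = 2
Step 9 ('pop'): stack = [-1], depth = 1
Step 10 ('pop'): stack = [], depth = 0
Step 11 ('add'): needs 2 value(s) but depth is 0 — STACK UNDERFLOW

Answer: step 11: add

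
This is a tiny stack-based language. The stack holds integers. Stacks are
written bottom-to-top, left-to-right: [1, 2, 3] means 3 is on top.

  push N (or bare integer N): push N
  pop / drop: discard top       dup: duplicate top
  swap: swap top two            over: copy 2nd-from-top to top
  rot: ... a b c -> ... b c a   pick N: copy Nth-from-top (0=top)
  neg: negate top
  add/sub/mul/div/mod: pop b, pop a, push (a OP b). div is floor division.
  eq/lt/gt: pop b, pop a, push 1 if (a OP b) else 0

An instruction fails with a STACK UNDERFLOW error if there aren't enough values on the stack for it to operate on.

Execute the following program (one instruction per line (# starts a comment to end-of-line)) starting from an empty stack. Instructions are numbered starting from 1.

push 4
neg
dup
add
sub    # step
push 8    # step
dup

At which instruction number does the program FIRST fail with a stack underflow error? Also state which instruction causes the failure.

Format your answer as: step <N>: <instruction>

Answer: step 5: sub

Derivation:
Step 1 ('push 4'): stack = [4], depth = 1
Step 2 ('neg'): stack = [-4], depth = 1
Step 3 ('dup'): stack = [-4, -4], depth = 2
Step 4 ('add'): stack = [-8], depth = 1
Step 5 ('sub'): needs 2 value(s) but depth is 1 — STACK UNDERFLOW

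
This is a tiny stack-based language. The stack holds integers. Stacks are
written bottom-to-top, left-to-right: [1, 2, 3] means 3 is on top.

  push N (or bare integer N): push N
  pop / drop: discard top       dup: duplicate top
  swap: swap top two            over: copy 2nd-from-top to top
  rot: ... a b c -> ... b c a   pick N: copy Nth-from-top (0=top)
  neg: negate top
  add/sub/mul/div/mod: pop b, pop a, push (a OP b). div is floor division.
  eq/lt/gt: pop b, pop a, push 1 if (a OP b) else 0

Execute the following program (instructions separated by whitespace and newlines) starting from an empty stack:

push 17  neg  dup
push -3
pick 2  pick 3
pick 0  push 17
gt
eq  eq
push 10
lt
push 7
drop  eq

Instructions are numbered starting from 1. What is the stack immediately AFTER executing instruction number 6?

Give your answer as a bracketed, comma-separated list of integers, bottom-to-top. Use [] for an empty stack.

Step 1 ('push 17'): [17]
Step 2 ('neg'): [-17]
Step 3 ('dup'): [-17, -17]
Step 4 ('push -3'): [-17, -17, -3]
Step 5 ('pick 2'): [-17, -17, -3, -17]
Step 6 ('pick 3'): [-17, -17, -3, -17, -17]

Answer: [-17, -17, -3, -17, -17]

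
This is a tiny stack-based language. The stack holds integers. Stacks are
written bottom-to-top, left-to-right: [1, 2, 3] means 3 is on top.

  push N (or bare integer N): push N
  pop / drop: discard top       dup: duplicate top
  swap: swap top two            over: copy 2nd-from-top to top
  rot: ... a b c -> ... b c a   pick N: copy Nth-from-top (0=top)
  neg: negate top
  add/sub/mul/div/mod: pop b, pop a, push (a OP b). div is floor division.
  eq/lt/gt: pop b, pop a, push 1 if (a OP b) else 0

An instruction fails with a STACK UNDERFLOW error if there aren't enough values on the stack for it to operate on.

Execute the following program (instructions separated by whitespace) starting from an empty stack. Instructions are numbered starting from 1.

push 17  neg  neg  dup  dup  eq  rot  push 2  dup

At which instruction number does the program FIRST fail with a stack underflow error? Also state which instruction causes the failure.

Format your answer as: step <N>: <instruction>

Answer: step 7: rot

Derivation:
Step 1 ('push 17'): stack = [17], depth = 1
Step 2 ('neg'): stack = [-17], depth = 1
Step 3 ('neg'): stack = [17], depth = 1
Step 4 ('dup'): stack = [17, 17], depth = 2
Step 5 ('dup'): stack = [17, 17, 17], depth = 3
Step 6 ('eq'): stack = [17, 1], depth = 2
Step 7 ('rot'): needs 3 value(s) but depth is 2 — STACK UNDERFLOW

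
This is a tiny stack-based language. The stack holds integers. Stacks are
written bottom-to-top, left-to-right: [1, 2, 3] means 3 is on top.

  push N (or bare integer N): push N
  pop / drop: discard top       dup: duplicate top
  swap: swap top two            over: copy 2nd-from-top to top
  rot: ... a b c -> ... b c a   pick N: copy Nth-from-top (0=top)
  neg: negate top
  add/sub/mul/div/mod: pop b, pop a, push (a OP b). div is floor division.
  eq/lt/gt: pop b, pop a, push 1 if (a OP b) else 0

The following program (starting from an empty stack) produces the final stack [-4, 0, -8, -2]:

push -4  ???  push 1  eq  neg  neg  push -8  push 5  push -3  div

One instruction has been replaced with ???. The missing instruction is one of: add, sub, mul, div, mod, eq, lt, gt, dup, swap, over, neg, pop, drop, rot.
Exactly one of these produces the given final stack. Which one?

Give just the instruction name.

Answer: dup

Derivation:
Stack before ???: [-4]
Stack after ???:  [-4, -4]
The instruction that transforms [-4] -> [-4, -4] is: dup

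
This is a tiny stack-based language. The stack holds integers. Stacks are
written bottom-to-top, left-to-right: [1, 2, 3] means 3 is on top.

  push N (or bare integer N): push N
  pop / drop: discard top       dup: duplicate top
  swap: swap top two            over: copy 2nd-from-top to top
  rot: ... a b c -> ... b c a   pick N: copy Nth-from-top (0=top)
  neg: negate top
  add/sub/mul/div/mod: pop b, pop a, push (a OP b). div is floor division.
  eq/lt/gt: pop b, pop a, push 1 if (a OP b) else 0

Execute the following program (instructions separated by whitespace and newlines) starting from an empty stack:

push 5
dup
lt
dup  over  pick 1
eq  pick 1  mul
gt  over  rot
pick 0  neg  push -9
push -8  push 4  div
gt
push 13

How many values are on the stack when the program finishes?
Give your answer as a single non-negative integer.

Answer: 6

Derivation:
After 'push 5': stack = [5] (depth 1)
After 'dup': stack = [5, 5] (depth 2)
After 'lt': stack = [0] (depth 1)
After 'dup': stack = [0, 0] (depth 2)
After 'over': stack = [0, 0, 0] (depth 3)
After 'pick 1': stack = [0, 0, 0, 0] (depth 4)
After 'eq': stack = [0, 0, 1] (depth 3)
After 'pick 1': stack = [0, 0, 1, 0] (depth 4)
After 'mul': stack = [0, 0, 0] (depth 3)
After 'gt': stack = [0, 0] (depth 2)
After 'over': stack = [0, 0, 0] (depth 3)
After 'rot': stack = [0, 0, 0] (depth 3)
After 'pick 0': stack = [0, 0, 0, 0] (depth 4)
After 'neg': stack = [0, 0, 0, 0] (depth 4)
After 'push -9': stack = [0, 0, 0, 0, -9] (depth 5)
After 'push -8': stack = [0, 0, 0, 0, -9, -8] (depth 6)
After 'push 4': stack = [0, 0, 0, 0, -9, -8, 4] (depth 7)
After 'div': stack = [0, 0, 0, 0, -9, -2] (depth 6)
After 'gt': stack = [0, 0, 0, 0, 0] (depth 5)
After 'push 13': stack = [0, 0, 0, 0, 0, 13] (depth 6)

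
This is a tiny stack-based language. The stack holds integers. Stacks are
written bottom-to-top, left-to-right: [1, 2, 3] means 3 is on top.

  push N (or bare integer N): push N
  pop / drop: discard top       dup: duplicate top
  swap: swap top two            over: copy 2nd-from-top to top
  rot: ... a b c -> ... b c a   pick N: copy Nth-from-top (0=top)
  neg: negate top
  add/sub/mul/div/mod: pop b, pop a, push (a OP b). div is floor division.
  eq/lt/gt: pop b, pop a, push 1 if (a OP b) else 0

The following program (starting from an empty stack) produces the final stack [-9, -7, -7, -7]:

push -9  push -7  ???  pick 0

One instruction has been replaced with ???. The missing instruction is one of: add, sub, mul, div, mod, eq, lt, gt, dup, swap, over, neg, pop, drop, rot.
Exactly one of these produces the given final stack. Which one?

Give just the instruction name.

Answer: dup

Derivation:
Stack before ???: [-9, -7]
Stack after ???:  [-9, -7, -7]
The instruction that transforms [-9, -7] -> [-9, -7, -7] is: dup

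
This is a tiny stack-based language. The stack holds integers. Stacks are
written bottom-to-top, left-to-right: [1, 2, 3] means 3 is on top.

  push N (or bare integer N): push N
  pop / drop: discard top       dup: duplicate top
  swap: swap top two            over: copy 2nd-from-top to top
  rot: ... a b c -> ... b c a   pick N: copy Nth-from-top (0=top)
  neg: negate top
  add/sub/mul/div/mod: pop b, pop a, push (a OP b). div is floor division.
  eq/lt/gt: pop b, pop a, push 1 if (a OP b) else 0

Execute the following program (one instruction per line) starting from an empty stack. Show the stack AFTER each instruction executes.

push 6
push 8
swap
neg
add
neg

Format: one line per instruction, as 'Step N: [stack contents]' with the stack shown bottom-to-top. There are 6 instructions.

Step 1: [6]
Step 2: [6, 8]
Step 3: [8, 6]
Step 4: [8, -6]
Step 5: [2]
Step 6: [-2]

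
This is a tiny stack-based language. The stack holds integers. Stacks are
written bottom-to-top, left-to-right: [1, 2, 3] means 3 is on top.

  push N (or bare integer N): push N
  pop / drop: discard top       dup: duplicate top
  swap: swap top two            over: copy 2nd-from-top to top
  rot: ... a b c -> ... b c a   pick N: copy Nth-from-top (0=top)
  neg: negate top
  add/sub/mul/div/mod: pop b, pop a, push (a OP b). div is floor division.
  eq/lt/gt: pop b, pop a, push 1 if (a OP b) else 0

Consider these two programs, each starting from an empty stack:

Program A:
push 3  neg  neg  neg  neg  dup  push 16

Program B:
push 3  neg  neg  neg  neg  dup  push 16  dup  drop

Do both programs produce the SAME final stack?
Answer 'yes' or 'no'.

Answer: yes

Derivation:
Program A trace:
  After 'push 3': [3]
  After 'neg': [-3]
  After 'neg': [3]
  After 'neg': [-3]
  After 'neg': [3]
  After 'dup': [3, 3]
  After 'push 16': [3, 3, 16]
Program A final stack: [3, 3, 16]

Program B trace:
  After 'push 3': [3]
  After 'neg': [-3]
  After 'neg': [3]
  After 'neg': [-3]
  After 'neg': [3]
  After 'dup': [3, 3]
  After 'push 16': [3, 3, 16]
  After 'dup': [3, 3, 16, 16]
  After 'drop': [3, 3, 16]
Program B final stack: [3, 3, 16]
Same: yes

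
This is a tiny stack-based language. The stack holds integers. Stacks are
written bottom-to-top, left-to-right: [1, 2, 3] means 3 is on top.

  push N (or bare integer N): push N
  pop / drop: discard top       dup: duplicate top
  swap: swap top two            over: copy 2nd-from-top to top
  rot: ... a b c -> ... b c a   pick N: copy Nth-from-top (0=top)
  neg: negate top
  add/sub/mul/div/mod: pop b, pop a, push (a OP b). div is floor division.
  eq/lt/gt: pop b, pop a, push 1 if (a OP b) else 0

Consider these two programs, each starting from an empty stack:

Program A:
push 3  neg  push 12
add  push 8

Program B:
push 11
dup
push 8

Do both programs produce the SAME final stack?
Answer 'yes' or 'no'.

Answer: no

Derivation:
Program A trace:
  After 'push 3': [3]
  After 'neg': [-3]
  After 'push 12': [-3, 12]
  After 'add': [9]
  After 'push 8': [9, 8]
Program A final stack: [9, 8]

Program B trace:
  After 'push 11': [11]
  After 'dup': [11, 11]
  After 'push 8': [11, 11, 8]
Program B final stack: [11, 11, 8]
Same: no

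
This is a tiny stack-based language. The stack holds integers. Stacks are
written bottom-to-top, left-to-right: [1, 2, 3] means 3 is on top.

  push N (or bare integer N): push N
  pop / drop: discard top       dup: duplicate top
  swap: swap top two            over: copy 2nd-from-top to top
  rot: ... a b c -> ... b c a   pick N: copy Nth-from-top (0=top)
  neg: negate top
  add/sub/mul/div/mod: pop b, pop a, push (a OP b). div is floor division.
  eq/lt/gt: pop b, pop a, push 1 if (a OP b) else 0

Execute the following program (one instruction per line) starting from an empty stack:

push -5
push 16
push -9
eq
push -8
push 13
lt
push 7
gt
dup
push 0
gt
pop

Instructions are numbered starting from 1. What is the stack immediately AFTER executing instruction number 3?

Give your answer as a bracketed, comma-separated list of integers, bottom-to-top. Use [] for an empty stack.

Answer: [-5, 16, -9]

Derivation:
Step 1 ('push -5'): [-5]
Step 2 ('push 16'): [-5, 16]
Step 3 ('push -9'): [-5, 16, -9]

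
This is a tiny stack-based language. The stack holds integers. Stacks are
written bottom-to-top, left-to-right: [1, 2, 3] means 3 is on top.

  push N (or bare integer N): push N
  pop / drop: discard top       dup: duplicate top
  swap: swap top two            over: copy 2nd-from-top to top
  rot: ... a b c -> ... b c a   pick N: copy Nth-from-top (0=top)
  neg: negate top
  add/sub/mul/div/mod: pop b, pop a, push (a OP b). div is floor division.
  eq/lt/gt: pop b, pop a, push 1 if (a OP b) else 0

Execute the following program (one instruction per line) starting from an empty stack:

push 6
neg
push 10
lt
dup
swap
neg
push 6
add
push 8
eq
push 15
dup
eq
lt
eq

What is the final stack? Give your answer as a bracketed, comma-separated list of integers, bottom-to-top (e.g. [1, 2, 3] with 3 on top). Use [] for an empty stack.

After 'push 6': [6]
After 'neg': [-6]
After 'push 10': [-6, 10]
After 'lt': [1]
After 'dup': [1, 1]
After 'swap': [1, 1]
After 'neg': [1, -1]
After 'push 6': [1, -1, 6]
After 'add': [1, 5]
After 'push 8': [1, 5, 8]
After 'eq': [1, 0]
After 'push 15': [1, 0, 15]
After 'dup': [1, 0, 15, 15]
After 'eq': [1, 0, 1]
After 'lt': [1, 1]
After 'eq': [1]

Answer: [1]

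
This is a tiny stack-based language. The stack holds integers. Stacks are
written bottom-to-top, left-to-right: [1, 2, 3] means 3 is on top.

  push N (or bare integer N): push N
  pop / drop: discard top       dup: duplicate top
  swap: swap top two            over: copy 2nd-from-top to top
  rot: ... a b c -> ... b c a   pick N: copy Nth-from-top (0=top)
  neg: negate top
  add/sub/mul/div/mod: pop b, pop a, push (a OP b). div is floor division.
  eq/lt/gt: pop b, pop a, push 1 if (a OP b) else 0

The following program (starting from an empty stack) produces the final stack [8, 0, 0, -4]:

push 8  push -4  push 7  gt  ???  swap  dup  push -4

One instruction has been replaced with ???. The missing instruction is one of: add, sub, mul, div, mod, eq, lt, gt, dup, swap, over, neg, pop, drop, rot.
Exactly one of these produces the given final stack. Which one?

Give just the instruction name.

Answer: swap

Derivation:
Stack before ???: [8, 0]
Stack after ???:  [0, 8]
The instruction that transforms [8, 0] -> [0, 8] is: swap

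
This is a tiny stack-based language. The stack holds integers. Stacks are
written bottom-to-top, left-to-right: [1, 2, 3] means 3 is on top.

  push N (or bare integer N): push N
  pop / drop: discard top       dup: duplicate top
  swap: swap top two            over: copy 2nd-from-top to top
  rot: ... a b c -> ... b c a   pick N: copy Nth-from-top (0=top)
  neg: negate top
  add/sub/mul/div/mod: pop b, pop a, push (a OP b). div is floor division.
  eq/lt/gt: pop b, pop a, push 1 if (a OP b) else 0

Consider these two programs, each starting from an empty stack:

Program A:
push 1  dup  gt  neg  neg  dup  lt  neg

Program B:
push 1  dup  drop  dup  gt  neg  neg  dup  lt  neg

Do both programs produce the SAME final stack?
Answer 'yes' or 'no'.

Answer: yes

Derivation:
Program A trace:
  After 'push 1': [1]
  After 'dup': [1, 1]
  After 'gt': [0]
  After 'neg': [0]
  After 'neg': [0]
  After 'dup': [0, 0]
  After 'lt': [0]
  After 'neg': [0]
Program A final stack: [0]

Program B trace:
  After 'push 1': [1]
  After 'dup': [1, 1]
  After 'drop': [1]
  After 'dup': [1, 1]
  After 'gt': [0]
  After 'neg': [0]
  After 'neg': [0]
  After 'dup': [0, 0]
  After 'lt': [0]
  After 'neg': [0]
Program B final stack: [0]
Same: yes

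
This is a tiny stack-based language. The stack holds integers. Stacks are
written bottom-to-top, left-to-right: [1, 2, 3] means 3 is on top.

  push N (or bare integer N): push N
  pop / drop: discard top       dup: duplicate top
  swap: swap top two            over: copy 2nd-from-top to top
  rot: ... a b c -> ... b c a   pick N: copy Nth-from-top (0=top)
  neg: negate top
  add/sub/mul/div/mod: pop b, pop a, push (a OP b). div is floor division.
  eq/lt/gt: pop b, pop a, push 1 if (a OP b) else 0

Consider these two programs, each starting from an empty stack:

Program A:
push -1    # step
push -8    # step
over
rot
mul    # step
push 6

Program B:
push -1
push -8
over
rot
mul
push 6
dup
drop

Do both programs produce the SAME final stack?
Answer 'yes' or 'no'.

Answer: yes

Derivation:
Program A trace:
  After 'push -1': [-1]
  After 'push -8': [-1, -8]
  After 'over': [-1, -8, -1]
  After 'rot': [-8, -1, -1]
  After 'mul': [-8, 1]
  After 'push 6': [-8, 1, 6]
Program A final stack: [-8, 1, 6]

Program B trace:
  After 'push -1': [-1]
  After 'push -8': [-1, -8]
  After 'over': [-1, -8, -1]
  After 'rot': [-8, -1, -1]
  After 'mul': [-8, 1]
  After 'push 6': [-8, 1, 6]
  After 'dup': [-8, 1, 6, 6]
  After 'drop': [-8, 1, 6]
Program B final stack: [-8, 1, 6]
Same: yes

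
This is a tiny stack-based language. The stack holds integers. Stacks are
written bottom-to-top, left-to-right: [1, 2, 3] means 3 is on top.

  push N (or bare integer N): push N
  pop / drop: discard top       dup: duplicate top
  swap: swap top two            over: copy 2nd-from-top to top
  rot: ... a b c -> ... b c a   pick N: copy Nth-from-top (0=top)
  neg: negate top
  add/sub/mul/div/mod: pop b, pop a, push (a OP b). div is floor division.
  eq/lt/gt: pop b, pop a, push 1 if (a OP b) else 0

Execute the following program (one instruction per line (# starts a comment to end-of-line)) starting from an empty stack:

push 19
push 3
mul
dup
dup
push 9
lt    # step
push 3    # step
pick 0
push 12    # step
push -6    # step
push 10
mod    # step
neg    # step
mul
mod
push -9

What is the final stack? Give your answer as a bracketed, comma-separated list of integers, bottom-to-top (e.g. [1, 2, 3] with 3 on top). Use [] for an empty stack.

After 'push 19': [19]
After 'push 3': [19, 3]
After 'mul': [57]
After 'dup': [57, 57]
After 'dup': [57, 57, 57]
After 'push 9': [57, 57, 57, 9]
After 'lt': [57, 57, 0]
After 'push 3': [57, 57, 0, 3]
After 'pick 0': [57, 57, 0, 3, 3]
After 'push 12': [57, 57, 0, 3, 3, 12]
After 'push -6': [57, 57, 0, 3, 3, 12, -6]
After 'push 10': [57, 57, 0, 3, 3, 12, -6, 10]
After 'mod': [57, 57, 0, 3, 3, 12, 4]
After 'neg': [57, 57, 0, 3, 3, 12, -4]
After 'mul': [57, 57, 0, 3, 3, -48]
After 'mod': [57, 57, 0, 3, -45]
After 'push -9': [57, 57, 0, 3, -45, -9]

Answer: [57, 57, 0, 3, -45, -9]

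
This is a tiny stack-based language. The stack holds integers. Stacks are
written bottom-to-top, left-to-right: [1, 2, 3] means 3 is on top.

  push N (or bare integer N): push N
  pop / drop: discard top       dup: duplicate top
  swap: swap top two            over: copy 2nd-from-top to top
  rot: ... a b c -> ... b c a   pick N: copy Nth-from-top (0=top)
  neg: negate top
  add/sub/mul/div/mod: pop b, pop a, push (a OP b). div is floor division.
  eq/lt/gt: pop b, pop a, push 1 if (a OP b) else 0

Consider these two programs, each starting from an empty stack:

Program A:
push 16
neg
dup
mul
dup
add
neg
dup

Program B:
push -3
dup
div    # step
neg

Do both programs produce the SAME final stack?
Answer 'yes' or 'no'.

Answer: no

Derivation:
Program A trace:
  After 'push 16': [16]
  After 'neg': [-16]
  After 'dup': [-16, -16]
  After 'mul': [256]
  After 'dup': [256, 256]
  After 'add': [512]
  After 'neg': [-512]
  After 'dup': [-512, -512]
Program A final stack: [-512, -512]

Program B trace:
  After 'push -3': [-3]
  After 'dup': [-3, -3]
  After 'div': [1]
  After 'neg': [-1]
Program B final stack: [-1]
Same: no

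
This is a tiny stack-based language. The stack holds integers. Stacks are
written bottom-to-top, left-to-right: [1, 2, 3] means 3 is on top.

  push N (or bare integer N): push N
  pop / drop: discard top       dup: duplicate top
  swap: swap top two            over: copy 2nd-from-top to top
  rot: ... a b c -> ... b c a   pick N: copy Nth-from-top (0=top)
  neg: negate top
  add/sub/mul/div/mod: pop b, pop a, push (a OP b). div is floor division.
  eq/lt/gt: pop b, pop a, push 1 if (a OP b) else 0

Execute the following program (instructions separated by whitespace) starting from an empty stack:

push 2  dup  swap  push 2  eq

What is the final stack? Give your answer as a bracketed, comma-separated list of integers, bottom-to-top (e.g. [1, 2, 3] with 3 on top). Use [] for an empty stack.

Answer: [2, 1]

Derivation:
After 'push 2': [2]
After 'dup': [2, 2]
After 'swap': [2, 2]
After 'push 2': [2, 2, 2]
After 'eq': [2, 1]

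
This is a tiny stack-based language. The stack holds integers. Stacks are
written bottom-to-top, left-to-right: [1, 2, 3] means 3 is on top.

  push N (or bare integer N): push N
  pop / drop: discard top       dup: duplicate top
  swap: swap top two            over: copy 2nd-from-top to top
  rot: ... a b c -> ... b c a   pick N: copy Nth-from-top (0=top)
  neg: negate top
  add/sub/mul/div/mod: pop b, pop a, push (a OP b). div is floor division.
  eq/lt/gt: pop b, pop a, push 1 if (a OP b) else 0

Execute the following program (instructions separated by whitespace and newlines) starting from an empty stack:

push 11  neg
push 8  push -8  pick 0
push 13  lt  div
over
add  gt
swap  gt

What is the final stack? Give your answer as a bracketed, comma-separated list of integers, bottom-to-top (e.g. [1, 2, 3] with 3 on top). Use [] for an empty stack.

Answer: [1]

Derivation:
After 'push 11': [11]
After 'neg': [-11]
After 'push 8': [-11, 8]
After 'push -8': [-11, 8, -8]
After 'pick 0': [-11, 8, -8, -8]
After 'push 13': [-11, 8, -8, -8, 13]
After 'lt': [-11, 8, -8, 1]
After 'div': [-11, 8, -8]
After 'over': [-11, 8, -8, 8]
After 'add': [-11, 8, 0]
After 'gt': [-11, 1]
After 'swap': [1, -11]
After 'gt': [1]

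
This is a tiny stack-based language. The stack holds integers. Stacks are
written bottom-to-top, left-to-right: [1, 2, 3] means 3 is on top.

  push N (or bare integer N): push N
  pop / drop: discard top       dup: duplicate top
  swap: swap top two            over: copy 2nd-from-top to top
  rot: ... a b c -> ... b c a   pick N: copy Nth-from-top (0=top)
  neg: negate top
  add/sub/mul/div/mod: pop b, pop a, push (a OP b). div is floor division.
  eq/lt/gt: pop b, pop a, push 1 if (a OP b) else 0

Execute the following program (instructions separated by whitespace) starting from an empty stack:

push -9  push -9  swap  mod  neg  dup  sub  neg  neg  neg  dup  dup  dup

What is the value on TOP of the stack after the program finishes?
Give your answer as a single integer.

Answer: 0

Derivation:
After 'push -9': [-9]
After 'push -9': [-9, -9]
After 'swap': [-9, -9]
After 'mod': [0]
After 'neg': [0]
After 'dup': [0, 0]
After 'sub': [0]
After 'neg': [0]
After 'neg': [0]
After 'neg': [0]
After 'dup': [0, 0]
After 'dup': [0, 0, 0]
After 'dup': [0, 0, 0, 0]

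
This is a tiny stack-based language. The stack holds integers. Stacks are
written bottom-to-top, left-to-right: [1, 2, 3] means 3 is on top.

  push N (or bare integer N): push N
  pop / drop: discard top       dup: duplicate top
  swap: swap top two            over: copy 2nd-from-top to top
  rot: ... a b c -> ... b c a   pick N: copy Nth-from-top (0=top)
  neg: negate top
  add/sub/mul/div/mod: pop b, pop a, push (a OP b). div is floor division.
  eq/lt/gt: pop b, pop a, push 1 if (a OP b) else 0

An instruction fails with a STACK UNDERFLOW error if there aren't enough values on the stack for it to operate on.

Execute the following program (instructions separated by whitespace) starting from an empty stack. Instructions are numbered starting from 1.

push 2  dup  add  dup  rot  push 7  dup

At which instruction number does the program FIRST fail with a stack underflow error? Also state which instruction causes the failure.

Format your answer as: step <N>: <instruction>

Step 1 ('push 2'): stack = [2], depth = 1
Step 2 ('dup'): stack = [2, 2], depth = 2
Step 3 ('add'): stack = [4], depth = 1
Step 4 ('dup'): stack = [4, 4], depth = 2
Step 5 ('rot'): needs 3 value(s) but depth is 2 — STACK UNDERFLOW

Answer: step 5: rot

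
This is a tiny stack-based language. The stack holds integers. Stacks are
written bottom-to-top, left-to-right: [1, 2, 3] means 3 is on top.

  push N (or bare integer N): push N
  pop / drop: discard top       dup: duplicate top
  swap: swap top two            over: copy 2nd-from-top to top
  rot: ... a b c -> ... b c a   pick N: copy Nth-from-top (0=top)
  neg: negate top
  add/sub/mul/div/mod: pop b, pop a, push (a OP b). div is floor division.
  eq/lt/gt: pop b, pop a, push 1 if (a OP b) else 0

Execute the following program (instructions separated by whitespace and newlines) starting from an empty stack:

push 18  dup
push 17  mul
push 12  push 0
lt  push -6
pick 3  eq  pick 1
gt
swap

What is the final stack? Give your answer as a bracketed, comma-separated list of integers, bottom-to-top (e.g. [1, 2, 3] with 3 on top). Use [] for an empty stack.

After 'push 18': [18]
After 'dup': [18, 18]
After 'push 17': [18, 18, 17]
After 'mul': [18, 306]
After 'push 12': [18, 306, 12]
After 'push 0': [18, 306, 12, 0]
After 'lt': [18, 306, 0]
After 'push -6': [18, 306, 0, -6]
After 'pick 3': [18, 306, 0, -6, 18]
After 'eq': [18, 306, 0, 0]
After 'pick 1': [18, 306, 0, 0, 0]
After 'gt': [18, 306, 0, 0]
After 'swap': [18, 306, 0, 0]

Answer: [18, 306, 0, 0]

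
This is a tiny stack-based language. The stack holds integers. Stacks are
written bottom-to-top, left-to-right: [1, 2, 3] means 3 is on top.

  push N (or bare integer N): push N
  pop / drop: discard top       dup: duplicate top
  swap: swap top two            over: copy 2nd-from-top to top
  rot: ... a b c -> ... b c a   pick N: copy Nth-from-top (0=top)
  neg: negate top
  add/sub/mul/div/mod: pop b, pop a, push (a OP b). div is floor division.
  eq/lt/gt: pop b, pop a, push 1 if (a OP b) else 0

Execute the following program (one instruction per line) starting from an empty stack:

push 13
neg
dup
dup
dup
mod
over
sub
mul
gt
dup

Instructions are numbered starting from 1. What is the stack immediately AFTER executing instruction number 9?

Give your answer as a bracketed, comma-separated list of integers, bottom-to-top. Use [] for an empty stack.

Answer: [-13, -169]

Derivation:
Step 1 ('push 13'): [13]
Step 2 ('neg'): [-13]
Step 3 ('dup'): [-13, -13]
Step 4 ('dup'): [-13, -13, -13]
Step 5 ('dup'): [-13, -13, -13, -13]
Step 6 ('mod'): [-13, -13, 0]
Step 7 ('over'): [-13, -13, 0, -13]
Step 8 ('sub'): [-13, -13, 13]
Step 9 ('mul'): [-13, -169]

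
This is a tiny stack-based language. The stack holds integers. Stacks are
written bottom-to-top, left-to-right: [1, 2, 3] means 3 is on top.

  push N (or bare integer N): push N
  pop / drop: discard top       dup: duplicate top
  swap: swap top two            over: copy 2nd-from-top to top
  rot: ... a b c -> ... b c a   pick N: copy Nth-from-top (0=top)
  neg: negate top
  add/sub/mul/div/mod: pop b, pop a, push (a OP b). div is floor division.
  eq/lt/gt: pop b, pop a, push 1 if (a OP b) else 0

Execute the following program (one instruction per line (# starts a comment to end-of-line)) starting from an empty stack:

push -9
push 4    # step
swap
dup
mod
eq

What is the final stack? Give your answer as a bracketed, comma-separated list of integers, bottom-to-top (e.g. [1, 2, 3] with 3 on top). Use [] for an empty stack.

After 'push -9': [-9]
After 'push 4': [-9, 4]
After 'swap': [4, -9]
After 'dup': [4, -9, -9]
After 'mod': [4, 0]
After 'eq': [0]

Answer: [0]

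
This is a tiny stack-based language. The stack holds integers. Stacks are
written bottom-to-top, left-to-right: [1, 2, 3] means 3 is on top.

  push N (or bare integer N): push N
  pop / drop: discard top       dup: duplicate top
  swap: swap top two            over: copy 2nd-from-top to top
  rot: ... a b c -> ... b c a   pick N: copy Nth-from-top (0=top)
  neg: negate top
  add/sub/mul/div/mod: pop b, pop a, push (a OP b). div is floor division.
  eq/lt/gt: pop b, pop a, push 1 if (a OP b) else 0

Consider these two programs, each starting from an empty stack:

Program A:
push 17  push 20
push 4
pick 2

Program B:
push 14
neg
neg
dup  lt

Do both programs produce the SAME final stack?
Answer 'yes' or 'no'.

Answer: no

Derivation:
Program A trace:
  After 'push 17': [17]
  After 'push 20': [17, 20]
  After 'push 4': [17, 20, 4]
  After 'pick 2': [17, 20, 4, 17]
Program A final stack: [17, 20, 4, 17]

Program B trace:
  After 'push 14': [14]
  After 'neg': [-14]
  After 'neg': [14]
  After 'dup': [14, 14]
  After 'lt': [0]
Program B final stack: [0]
Same: no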